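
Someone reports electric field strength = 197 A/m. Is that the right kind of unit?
No

electric field strength has SI base units: kg * m / (A * s^3)
A/m does NOT reduce to kg * m / (A * s^3); a valid unit for electric field strength would be e.g. V/m.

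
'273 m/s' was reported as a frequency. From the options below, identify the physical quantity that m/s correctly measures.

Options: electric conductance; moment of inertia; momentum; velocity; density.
velocity

frequency should have units dimensionally equivalent to 1 / s (e.g. Hz).
The given unit 'm/s' reduces to m / s. Of the listed options, that is the dimensionality of velocity.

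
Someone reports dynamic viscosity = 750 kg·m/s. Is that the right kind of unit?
No

dynamic viscosity has SI base units: kg / (m * s)
kg·m/s does NOT reduce to kg / (m * s); a valid unit for dynamic viscosity would be e.g. Pa·s.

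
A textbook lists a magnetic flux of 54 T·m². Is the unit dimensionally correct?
Yes

magnetic flux has SI base units: kg * m^2 / (A * s^2)
T·m² reduces to the same SI base units, so it is a valid unit for magnetic flux.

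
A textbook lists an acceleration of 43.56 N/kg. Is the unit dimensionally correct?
Yes

acceleration has SI base units: m / s^2
N/kg reduces to the same SI base units, so it is a valid unit for acceleration.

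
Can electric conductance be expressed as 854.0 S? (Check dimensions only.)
Yes

electric conductance has SI base units: A^2 * s^3 / (kg * m^2)
S reduces to the same SI base units, so it is a valid unit for electric conductance.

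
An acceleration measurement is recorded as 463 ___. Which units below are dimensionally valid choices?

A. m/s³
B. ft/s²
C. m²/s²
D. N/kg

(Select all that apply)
B, D

acceleration has SI base units: m / s^2

Checking each option against m / s^2:
  A. m/s³: ✗ does not match
  B. ft/s²: ✓ matches
  C. m²/s²: ✗ does not match
  D. N/kg: ✓ matches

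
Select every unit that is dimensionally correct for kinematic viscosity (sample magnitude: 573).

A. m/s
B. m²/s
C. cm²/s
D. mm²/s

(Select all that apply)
B, C, D

kinematic viscosity has SI base units: m^2 / s

Checking each option against m^2 / s:
  A. m/s: ✗ does not match
  B. m²/s: ✓ matches
  C. cm²/s: ✓ matches
  D. mm²/s: ✓ matches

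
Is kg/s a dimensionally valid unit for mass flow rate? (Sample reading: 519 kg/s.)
Yes

mass flow rate has SI base units: kg / s
kg/s reduces to the same SI base units, so it is a valid unit for mass flow rate.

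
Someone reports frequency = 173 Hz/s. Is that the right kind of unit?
No

frequency has SI base units: 1 / s
Hz/s does NOT reduce to 1 / s; a valid unit for frequency would be e.g. Hz.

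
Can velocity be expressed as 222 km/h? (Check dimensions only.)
Yes

velocity has SI base units: m / s
km/h reduces to the same SI base units, so it is a valid unit for velocity.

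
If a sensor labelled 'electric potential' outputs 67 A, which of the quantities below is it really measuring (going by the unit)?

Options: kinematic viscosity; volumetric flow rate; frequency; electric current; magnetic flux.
electric current

electric potential should have units dimensionally equivalent to kg * m^2 / (A * s^3) (e.g. V).
The given unit 'A' reduces to A. Of the listed options, that is the dimensionality of electric current.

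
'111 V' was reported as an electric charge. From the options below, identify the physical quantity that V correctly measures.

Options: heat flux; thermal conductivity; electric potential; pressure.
electric potential

electric charge should have units dimensionally equivalent to A * s (e.g. C).
The given unit 'V' reduces to kg * m^2 / (A * s^3). Of the listed options, that is the dimensionality of electric potential.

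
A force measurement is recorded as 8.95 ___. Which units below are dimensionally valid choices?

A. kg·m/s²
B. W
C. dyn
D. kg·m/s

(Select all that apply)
A, C

force has SI base units: kg * m / s^2

Checking each option against kg * m / s^2:
  A. kg·m/s²: ✓ matches
  B. W: ✗ does not match
  C. dyn: ✓ matches
  D. kg·m/s: ✗ does not match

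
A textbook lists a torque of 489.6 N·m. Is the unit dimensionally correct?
Yes

torque has SI base units: kg * m^2 / s^2
N·m reduces to the same SI base units, so it is a valid unit for torque.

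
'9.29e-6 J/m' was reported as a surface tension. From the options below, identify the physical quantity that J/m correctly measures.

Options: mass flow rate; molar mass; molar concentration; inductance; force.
force

surface tension should have units dimensionally equivalent to kg / s^2 (e.g. N/m).
The given unit 'J/m' reduces to kg * m / s^2. Of the listed options, that is the dimensionality of force.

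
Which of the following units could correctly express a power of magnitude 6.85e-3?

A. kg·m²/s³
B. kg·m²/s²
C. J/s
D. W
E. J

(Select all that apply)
A, C, D

power has SI base units: kg * m^2 / s^3

Checking each option against kg * m^2 / s^3:
  A. kg·m²/s³: ✓ matches
  B. kg·m²/s²: ✗ does not match
  C. J/s: ✓ matches
  D. W: ✓ matches
  E. J: ✗ does not match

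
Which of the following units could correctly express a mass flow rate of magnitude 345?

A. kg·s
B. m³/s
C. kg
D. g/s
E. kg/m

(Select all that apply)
D

mass flow rate has SI base units: kg / s

Checking each option against kg / s:
  A. kg·s: ✗ does not match
  B. m³/s: ✗ does not match
  C. kg: ✗ does not match
  D. g/s: ✓ matches
  E. kg/m: ✗ does not match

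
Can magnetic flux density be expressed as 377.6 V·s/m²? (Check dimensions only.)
Yes

magnetic flux density has SI base units: kg / (A * s^2)
V·s/m² reduces to the same SI base units, so it is a valid unit for magnetic flux density.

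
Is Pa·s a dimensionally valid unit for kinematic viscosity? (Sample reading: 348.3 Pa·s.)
No

kinematic viscosity has SI base units: m^2 / s
Pa·s does NOT reduce to m^2 / s; a valid unit for kinematic viscosity would be e.g. m²/s.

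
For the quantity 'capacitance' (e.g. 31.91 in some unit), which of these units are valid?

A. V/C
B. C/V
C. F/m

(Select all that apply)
B

capacitance has SI base units: A^2 * s^4 / (kg * m^2)

Checking each option against A^2 * s^4 / (kg * m^2):
  A. V/C: ✗ does not match
  B. C/V: ✓ matches
  C. F/m: ✗ does not match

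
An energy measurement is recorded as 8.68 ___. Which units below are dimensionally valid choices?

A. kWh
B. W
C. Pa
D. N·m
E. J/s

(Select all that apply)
A, D

energy has SI base units: kg * m^2 / s^2

Checking each option against kg * m^2 / s^2:
  A. kWh: ✓ matches
  B. W: ✗ does not match
  C. Pa: ✗ does not match
  D. N·m: ✓ matches
  E. J/s: ✗ does not match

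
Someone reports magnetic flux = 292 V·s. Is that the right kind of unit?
Yes

magnetic flux has SI base units: kg * m^2 / (A * s^2)
V·s reduces to the same SI base units, so it is a valid unit for magnetic flux.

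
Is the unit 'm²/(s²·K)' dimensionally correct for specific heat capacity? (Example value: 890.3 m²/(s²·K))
Yes

specific heat capacity has SI base units: m^2 / (s^2 * K)
m²/(s²·K) reduces to the same SI base units, so it is a valid unit for specific heat capacity.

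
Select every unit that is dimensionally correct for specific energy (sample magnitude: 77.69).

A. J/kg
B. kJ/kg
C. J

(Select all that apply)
A, B

specific energy has SI base units: m^2 / s^2

Checking each option against m^2 / s^2:
  A. J/kg: ✓ matches
  B. kJ/kg: ✓ matches
  C. J: ✗ does not match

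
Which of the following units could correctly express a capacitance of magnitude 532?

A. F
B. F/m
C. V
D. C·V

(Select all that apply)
A

capacitance has SI base units: A^2 * s^4 / (kg * m^2)

Checking each option against A^2 * s^4 / (kg * m^2):
  A. F: ✓ matches
  B. F/m: ✗ does not match
  C. V: ✗ does not match
  D. C·V: ✗ does not match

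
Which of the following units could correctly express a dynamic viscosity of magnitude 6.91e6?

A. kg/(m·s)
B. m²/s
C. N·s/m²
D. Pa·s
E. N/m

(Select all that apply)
A, C, D

dynamic viscosity has SI base units: kg / (m * s)

Checking each option against kg / (m * s):
  A. kg/(m·s): ✓ matches
  B. m²/s: ✗ does not match
  C. N·s/m²: ✓ matches
  D. Pa·s: ✓ matches
  E. N/m: ✗ does not match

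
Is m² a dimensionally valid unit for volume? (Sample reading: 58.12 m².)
No

volume has SI base units: m^3
m² does NOT reduce to m^3; a valid unit for volume would be e.g. m³.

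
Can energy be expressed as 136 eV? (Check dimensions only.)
Yes

energy has SI base units: kg * m^2 / s^2
eV reduces to the same SI base units, so it is a valid unit for energy.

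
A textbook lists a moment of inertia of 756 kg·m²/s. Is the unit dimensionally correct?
No

moment of inertia has SI base units: kg * m^2
kg·m²/s does NOT reduce to kg * m^2; a valid unit for moment of inertia would be e.g. kg·m².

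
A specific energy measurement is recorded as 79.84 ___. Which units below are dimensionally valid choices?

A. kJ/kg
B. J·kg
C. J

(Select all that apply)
A

specific energy has SI base units: m^2 / s^2

Checking each option against m^2 / s^2:
  A. kJ/kg: ✓ matches
  B. J·kg: ✗ does not match
  C. J: ✗ does not match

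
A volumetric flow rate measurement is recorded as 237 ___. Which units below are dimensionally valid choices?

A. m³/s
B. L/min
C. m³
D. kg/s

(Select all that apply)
A, B

volumetric flow rate has SI base units: m^3 / s

Checking each option against m^3 / s:
  A. m³/s: ✓ matches
  B. L/min: ✓ matches
  C. m³: ✗ does not match
  D. kg/s: ✗ does not match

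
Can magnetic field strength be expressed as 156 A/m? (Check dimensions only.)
Yes

magnetic field strength has SI base units: A / m
A/m reduces to the same SI base units, so it is a valid unit for magnetic field strength.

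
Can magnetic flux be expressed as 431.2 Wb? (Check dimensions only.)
Yes

magnetic flux has SI base units: kg * m^2 / (A * s^2)
Wb reduces to the same SI base units, so it is a valid unit for magnetic flux.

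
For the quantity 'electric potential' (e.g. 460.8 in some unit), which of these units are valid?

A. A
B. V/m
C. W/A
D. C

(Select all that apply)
C

electric potential has SI base units: kg * m^2 / (A * s^3)

Checking each option against kg * m^2 / (A * s^3):
  A. A: ✗ does not match
  B. V/m: ✗ does not match
  C. W/A: ✓ matches
  D. C: ✗ does not match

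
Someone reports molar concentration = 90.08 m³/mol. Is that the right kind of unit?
No

molar concentration has SI base units: mol / m^3
m³/mol does NOT reduce to mol / m^3; a valid unit for molar concentration would be e.g. mol/m³.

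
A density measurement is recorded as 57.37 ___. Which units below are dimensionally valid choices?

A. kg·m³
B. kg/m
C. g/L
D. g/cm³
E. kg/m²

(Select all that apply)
C, D

density has SI base units: kg / m^3

Checking each option against kg / m^3:
  A. kg·m³: ✗ does not match
  B. kg/m: ✗ does not match
  C. g/L: ✓ matches
  D. g/cm³: ✓ matches
  E. kg/m²: ✗ does not match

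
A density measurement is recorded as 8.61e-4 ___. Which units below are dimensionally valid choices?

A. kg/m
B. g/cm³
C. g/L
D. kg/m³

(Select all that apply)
B, C, D

density has SI base units: kg / m^3

Checking each option against kg / m^3:
  A. kg/m: ✗ does not match
  B. g/cm³: ✓ matches
  C. g/L: ✓ matches
  D. kg/m³: ✓ matches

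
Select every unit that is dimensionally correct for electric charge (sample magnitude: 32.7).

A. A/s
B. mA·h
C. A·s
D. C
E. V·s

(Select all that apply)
B, C, D

electric charge has SI base units: A * s

Checking each option against A * s:
  A. A/s: ✗ does not match
  B. mA·h: ✓ matches
  C. A·s: ✓ matches
  D. C: ✓ matches
  E. V·s: ✗ does not match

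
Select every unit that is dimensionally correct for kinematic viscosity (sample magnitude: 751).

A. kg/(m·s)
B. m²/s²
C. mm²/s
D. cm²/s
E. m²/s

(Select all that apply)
C, D, E

kinematic viscosity has SI base units: m^2 / s

Checking each option against m^2 / s:
  A. kg/(m·s): ✗ does not match
  B. m²/s²: ✗ does not match
  C. mm²/s: ✓ matches
  D. cm²/s: ✓ matches
  E. m²/s: ✓ matches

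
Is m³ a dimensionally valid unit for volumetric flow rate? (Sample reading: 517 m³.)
No

volumetric flow rate has SI base units: m^3 / s
m³ does NOT reduce to m^3 / s; a valid unit for volumetric flow rate would be e.g. m³/s.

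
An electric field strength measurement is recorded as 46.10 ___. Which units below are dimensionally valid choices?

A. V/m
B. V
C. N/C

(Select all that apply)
A, C

electric field strength has SI base units: kg * m / (A * s^3)

Checking each option against kg * m / (A * s^3):
  A. V/m: ✓ matches
  B. V: ✗ does not match
  C. N/C: ✓ matches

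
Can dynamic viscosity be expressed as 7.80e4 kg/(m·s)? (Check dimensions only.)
Yes

dynamic viscosity has SI base units: kg / (m * s)
kg/(m·s) reduces to the same SI base units, so it is a valid unit for dynamic viscosity.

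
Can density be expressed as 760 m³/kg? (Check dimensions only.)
No

density has SI base units: kg / m^3
m³/kg does NOT reduce to kg / m^3; a valid unit for density would be e.g. kg/m³.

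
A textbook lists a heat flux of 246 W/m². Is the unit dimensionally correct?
Yes

heat flux has SI base units: kg / s^3
W/m² reduces to the same SI base units, so it is a valid unit for heat flux.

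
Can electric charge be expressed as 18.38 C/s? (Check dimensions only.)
No

electric charge has SI base units: A * s
C/s does NOT reduce to A * s; a valid unit for electric charge would be e.g. C.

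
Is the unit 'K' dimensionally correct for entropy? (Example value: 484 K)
No

entropy has SI base units: kg * m^2 / (s^2 * K)
K does NOT reduce to kg * m^2 / (s^2 * K); a valid unit for entropy would be e.g. J/K.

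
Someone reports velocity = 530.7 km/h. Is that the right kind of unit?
Yes

velocity has SI base units: m / s
km/h reduces to the same SI base units, so it is a valid unit for velocity.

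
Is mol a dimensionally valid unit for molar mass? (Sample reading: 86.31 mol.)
No

molar mass has SI base units: kg / mol
mol does NOT reduce to kg / mol; a valid unit for molar mass would be e.g. kg/mol.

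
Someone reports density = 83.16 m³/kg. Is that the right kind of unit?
No

density has SI base units: kg / m^3
m³/kg does NOT reduce to kg / m^3; a valid unit for density would be e.g. kg/m³.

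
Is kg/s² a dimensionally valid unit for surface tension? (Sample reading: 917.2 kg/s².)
Yes

surface tension has SI base units: kg / s^2
kg/s² reduces to the same SI base units, so it is a valid unit for surface tension.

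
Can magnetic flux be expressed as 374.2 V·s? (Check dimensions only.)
Yes

magnetic flux has SI base units: kg * m^2 / (A * s^2)
V·s reduces to the same SI base units, so it is a valid unit for magnetic flux.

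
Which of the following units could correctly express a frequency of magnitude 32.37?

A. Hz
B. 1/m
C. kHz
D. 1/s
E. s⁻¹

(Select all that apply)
A, C, D, E

frequency has SI base units: 1 / s

Checking each option against 1 / s:
  A. Hz: ✓ matches
  B. 1/m: ✗ does not match
  C. kHz: ✓ matches
  D. 1/s: ✓ matches
  E. s⁻¹: ✓ matches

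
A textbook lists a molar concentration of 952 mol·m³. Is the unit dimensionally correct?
No

molar concentration has SI base units: mol / m^3
mol·m³ does NOT reduce to mol / m^3; a valid unit for molar concentration would be e.g. mol/m³.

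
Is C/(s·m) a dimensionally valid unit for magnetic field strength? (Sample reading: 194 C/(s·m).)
Yes

magnetic field strength has SI base units: A / m
C/(s·m) reduces to the same SI base units, so it is a valid unit for magnetic field strength.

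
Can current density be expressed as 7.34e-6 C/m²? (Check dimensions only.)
No

current density has SI base units: A / m^2
C/m² does NOT reduce to A / m^2; a valid unit for current density would be e.g. A/m².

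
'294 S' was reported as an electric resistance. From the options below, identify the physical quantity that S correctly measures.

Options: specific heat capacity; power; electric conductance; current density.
electric conductance

electric resistance should have units dimensionally equivalent to kg * m^2 / (A^2 * s^3) (e.g. Ω).
The given unit 'S' reduces to A^2 * s^3 / (kg * m^2). Of the listed options, that is the dimensionality of electric conductance.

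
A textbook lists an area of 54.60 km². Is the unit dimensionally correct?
Yes

area has SI base units: m^2
km² reduces to the same SI base units, so it is a valid unit for area.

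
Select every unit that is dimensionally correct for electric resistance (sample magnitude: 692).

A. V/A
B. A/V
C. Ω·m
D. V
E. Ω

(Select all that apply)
A, E

electric resistance has SI base units: kg * m^2 / (A^2 * s^3)

Checking each option against kg * m^2 / (A^2 * s^3):
  A. V/A: ✓ matches
  B. A/V: ✗ does not match
  C. Ω·m: ✗ does not match
  D. V: ✗ does not match
  E. Ω: ✓ matches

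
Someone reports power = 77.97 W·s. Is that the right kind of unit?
No

power has SI base units: kg * m^2 / s^3
W·s does NOT reduce to kg * m^2 / s^3; a valid unit for power would be e.g. W.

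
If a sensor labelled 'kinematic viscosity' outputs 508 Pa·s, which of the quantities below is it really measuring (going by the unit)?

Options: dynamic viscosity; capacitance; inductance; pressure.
dynamic viscosity

kinematic viscosity should have units dimensionally equivalent to m^2 / s (e.g. m²/s).
The given unit 'Pa·s' reduces to kg / (m * s). Of the listed options, that is the dimensionality of dynamic viscosity.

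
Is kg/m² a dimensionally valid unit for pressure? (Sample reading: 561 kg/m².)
No

pressure has SI base units: kg / (m * s^2)
kg/m² does NOT reduce to kg / (m * s^2); a valid unit for pressure would be e.g. Pa.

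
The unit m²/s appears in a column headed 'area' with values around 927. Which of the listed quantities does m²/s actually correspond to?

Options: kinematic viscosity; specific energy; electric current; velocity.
kinematic viscosity

area should have units dimensionally equivalent to m^2 (e.g. m²).
The given unit 'm²/s' reduces to m^2 / s. Of the listed options, that is the dimensionality of kinematic viscosity.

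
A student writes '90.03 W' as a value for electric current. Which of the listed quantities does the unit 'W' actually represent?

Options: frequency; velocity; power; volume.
power

electric current should have units dimensionally equivalent to A (e.g. A).
The given unit 'W' reduces to kg * m^2 / s^3. Of the listed options, that is the dimensionality of power.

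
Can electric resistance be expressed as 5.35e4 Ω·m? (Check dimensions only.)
No

electric resistance has SI base units: kg * m^2 / (A^2 * s^3)
Ω·m does NOT reduce to kg * m^2 / (A^2 * s^3); a valid unit for electric resistance would be e.g. Ω.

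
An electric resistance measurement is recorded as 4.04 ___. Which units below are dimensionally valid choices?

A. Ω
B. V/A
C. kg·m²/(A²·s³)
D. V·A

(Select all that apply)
A, B, C

electric resistance has SI base units: kg * m^2 / (A^2 * s^3)

Checking each option against kg * m^2 / (A^2 * s^3):
  A. Ω: ✓ matches
  B. V/A: ✓ matches
  C. kg·m²/(A²·s³): ✓ matches
  D. V·A: ✗ does not match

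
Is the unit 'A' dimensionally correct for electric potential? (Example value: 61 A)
No

electric potential has SI base units: kg * m^2 / (A * s^3)
A does NOT reduce to kg * m^2 / (A * s^3); a valid unit for electric potential would be e.g. V.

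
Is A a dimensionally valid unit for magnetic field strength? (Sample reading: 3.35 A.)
No

magnetic field strength has SI base units: A / m
A does NOT reduce to A / m; a valid unit for magnetic field strength would be e.g. A/m.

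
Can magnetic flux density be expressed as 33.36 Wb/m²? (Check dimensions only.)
Yes

magnetic flux density has SI base units: kg / (A * s^2)
Wb/m² reduces to the same SI base units, so it is a valid unit for magnetic flux density.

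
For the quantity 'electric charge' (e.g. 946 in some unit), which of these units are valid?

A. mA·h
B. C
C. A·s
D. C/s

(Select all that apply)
A, B, C

electric charge has SI base units: A * s

Checking each option against A * s:
  A. mA·h: ✓ matches
  B. C: ✓ matches
  C. A·s: ✓ matches
  D. C/s: ✗ does not match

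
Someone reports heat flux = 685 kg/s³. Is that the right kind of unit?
Yes

heat flux has SI base units: kg / s^3
kg/s³ reduces to the same SI base units, so it is a valid unit for heat flux.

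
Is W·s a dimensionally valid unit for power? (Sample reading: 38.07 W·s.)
No

power has SI base units: kg * m^2 / s^3
W·s does NOT reduce to kg * m^2 / s^3; a valid unit for power would be e.g. W.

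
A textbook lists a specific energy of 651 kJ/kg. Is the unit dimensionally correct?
Yes

specific energy has SI base units: m^2 / s^2
kJ/kg reduces to the same SI base units, so it is a valid unit for specific energy.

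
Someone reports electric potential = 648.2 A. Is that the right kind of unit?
No

electric potential has SI base units: kg * m^2 / (A * s^3)
A does NOT reduce to kg * m^2 / (A * s^3); a valid unit for electric potential would be e.g. V.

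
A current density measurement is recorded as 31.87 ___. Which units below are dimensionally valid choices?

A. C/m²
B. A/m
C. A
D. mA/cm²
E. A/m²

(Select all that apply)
D, E

current density has SI base units: A / m^2

Checking each option against A / m^2:
  A. C/m²: ✗ does not match
  B. A/m: ✗ does not match
  C. A: ✗ does not match
  D. mA/cm²: ✓ matches
  E. A/m²: ✓ matches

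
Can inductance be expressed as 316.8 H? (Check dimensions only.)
Yes

inductance has SI base units: kg * m^2 / (A^2 * s^2)
H reduces to the same SI base units, so it is a valid unit for inductance.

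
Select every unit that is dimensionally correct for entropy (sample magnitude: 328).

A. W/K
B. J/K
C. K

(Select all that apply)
B

entropy has SI base units: kg * m^2 / (s^2 * K)

Checking each option against kg * m^2 / (s^2 * K):
  A. W/K: ✗ does not match
  B. J/K: ✓ matches
  C. K: ✗ does not match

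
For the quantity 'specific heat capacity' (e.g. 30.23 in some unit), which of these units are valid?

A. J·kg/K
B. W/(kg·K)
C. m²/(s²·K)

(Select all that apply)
C

specific heat capacity has SI base units: m^2 / (s^2 * K)

Checking each option against m^2 / (s^2 * K):
  A. J·kg/K: ✗ does not match
  B. W/(kg·K): ✗ does not match
  C. m²/(s²·K): ✓ matches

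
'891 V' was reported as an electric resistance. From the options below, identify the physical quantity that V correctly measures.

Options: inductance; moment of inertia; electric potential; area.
electric potential

electric resistance should have units dimensionally equivalent to kg * m^2 / (A^2 * s^3) (e.g. Ω).
The given unit 'V' reduces to kg * m^2 / (A * s^3). Of the listed options, that is the dimensionality of electric potential.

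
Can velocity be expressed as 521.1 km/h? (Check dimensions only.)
Yes

velocity has SI base units: m / s
km/h reduces to the same SI base units, so it is a valid unit for velocity.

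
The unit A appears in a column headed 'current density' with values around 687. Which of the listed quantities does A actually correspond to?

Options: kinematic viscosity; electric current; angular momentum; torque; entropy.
electric current

current density should have units dimensionally equivalent to A / m^2 (e.g. A/m²).
The given unit 'A' reduces to A. Of the listed options, that is the dimensionality of electric current.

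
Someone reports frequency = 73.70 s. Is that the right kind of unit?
No

frequency has SI base units: 1 / s
s does NOT reduce to 1 / s; a valid unit for frequency would be e.g. Hz.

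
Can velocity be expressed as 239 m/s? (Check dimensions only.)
Yes

velocity has SI base units: m / s
m/s reduces to the same SI base units, so it is a valid unit for velocity.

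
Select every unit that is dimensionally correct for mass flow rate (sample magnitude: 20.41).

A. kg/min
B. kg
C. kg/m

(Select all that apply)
A

mass flow rate has SI base units: kg / s

Checking each option against kg / s:
  A. kg/min: ✓ matches
  B. kg: ✗ does not match
  C. kg/m: ✗ does not match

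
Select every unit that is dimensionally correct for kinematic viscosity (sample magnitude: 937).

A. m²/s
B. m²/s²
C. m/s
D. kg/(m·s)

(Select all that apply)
A

kinematic viscosity has SI base units: m^2 / s

Checking each option against m^2 / s:
  A. m²/s: ✓ matches
  B. m²/s²: ✗ does not match
  C. m/s: ✗ does not match
  D. kg/(m·s): ✗ does not match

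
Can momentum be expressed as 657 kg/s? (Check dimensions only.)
No

momentum has SI base units: kg * m / s
kg/s does NOT reduce to kg * m / s; a valid unit for momentum would be e.g. kg·m/s.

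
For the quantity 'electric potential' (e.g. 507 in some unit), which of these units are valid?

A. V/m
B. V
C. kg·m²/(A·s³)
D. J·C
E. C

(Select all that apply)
B, C

electric potential has SI base units: kg * m^2 / (A * s^3)

Checking each option against kg * m^2 / (A * s^3):
  A. V/m: ✗ does not match
  B. V: ✓ matches
  C. kg·m²/(A·s³): ✓ matches
  D. J·C: ✗ does not match
  E. C: ✗ does not match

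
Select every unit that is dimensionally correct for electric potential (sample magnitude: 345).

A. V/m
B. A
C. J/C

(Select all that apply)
C

electric potential has SI base units: kg * m^2 / (A * s^3)

Checking each option against kg * m^2 / (A * s^3):
  A. V/m: ✗ does not match
  B. A: ✗ does not match
  C. J/C: ✓ matches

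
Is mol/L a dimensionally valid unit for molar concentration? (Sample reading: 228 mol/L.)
Yes

molar concentration has SI base units: mol / m^3
mol/L reduces to the same SI base units, so it is a valid unit for molar concentration.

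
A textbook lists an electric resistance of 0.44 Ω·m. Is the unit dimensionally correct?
No

electric resistance has SI base units: kg * m^2 / (A^2 * s^3)
Ω·m does NOT reduce to kg * m^2 / (A^2 * s^3); a valid unit for electric resistance would be e.g. Ω.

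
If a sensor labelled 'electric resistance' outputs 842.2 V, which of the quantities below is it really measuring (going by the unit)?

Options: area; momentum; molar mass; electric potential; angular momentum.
electric potential

electric resistance should have units dimensionally equivalent to kg * m^2 / (A^2 * s^3) (e.g. Ω).
The given unit 'V' reduces to kg * m^2 / (A * s^3). Of the listed options, that is the dimensionality of electric potential.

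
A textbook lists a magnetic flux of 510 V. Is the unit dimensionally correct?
No

magnetic flux has SI base units: kg * m^2 / (A * s^2)
V does NOT reduce to kg * m^2 / (A * s^2); a valid unit for magnetic flux would be e.g. Wb.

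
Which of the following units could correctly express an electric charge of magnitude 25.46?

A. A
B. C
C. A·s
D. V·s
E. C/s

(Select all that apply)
B, C

electric charge has SI base units: A * s

Checking each option against A * s:
  A. A: ✗ does not match
  B. C: ✓ matches
  C. A·s: ✓ matches
  D. V·s: ✗ does not match
  E. C/s: ✗ does not match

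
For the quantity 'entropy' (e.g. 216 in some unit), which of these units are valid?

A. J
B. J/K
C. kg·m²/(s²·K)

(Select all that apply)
B, C

entropy has SI base units: kg * m^2 / (s^2 * K)

Checking each option against kg * m^2 / (s^2 * K):
  A. J: ✗ does not match
  B. J/K: ✓ matches
  C. kg·m²/(s²·K): ✓ matches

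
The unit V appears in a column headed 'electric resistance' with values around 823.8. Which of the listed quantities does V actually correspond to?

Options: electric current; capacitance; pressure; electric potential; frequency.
electric potential

electric resistance should have units dimensionally equivalent to kg * m^2 / (A^2 * s^3) (e.g. Ω).
The given unit 'V' reduces to kg * m^2 / (A * s^3). Of the listed options, that is the dimensionality of electric potential.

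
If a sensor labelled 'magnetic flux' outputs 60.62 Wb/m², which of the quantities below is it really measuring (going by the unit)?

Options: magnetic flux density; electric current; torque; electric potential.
magnetic flux density

magnetic flux should have units dimensionally equivalent to kg * m^2 / (A * s^2) (e.g. Wb).
The given unit 'Wb/m²' reduces to kg / (A * s^2). Of the listed options, that is the dimensionality of magnetic flux density.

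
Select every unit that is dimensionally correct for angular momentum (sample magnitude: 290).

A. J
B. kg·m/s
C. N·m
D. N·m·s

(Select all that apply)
D

angular momentum has SI base units: kg * m^2 / s

Checking each option against kg * m^2 / s:
  A. J: ✗ does not match
  B. kg·m/s: ✗ does not match
  C. N·m: ✗ does not match
  D. N·m·s: ✓ matches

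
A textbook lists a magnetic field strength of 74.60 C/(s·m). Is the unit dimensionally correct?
Yes

magnetic field strength has SI base units: A / m
C/(s·m) reduces to the same SI base units, so it is a valid unit for magnetic field strength.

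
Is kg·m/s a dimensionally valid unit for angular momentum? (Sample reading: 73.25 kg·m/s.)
No

angular momentum has SI base units: kg * m^2 / s
kg·m/s does NOT reduce to kg * m^2 / s; a valid unit for angular momentum would be e.g. kg·m²/s.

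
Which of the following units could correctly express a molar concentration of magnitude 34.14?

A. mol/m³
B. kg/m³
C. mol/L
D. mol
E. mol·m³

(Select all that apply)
A, C

molar concentration has SI base units: mol / m^3

Checking each option against mol / m^3:
  A. mol/m³: ✓ matches
  B. kg/m³: ✗ does not match
  C. mol/L: ✓ matches
  D. mol: ✗ does not match
  E. mol·m³: ✗ does not match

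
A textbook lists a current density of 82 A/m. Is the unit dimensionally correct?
No

current density has SI base units: A / m^2
A/m does NOT reduce to A / m^2; a valid unit for current density would be e.g. A/m².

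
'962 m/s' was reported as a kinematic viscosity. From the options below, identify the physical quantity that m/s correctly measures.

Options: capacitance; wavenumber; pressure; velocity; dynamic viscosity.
velocity

kinematic viscosity should have units dimensionally equivalent to m^2 / s (e.g. m²/s).
The given unit 'm/s' reduces to m / s. Of the listed options, that is the dimensionality of velocity.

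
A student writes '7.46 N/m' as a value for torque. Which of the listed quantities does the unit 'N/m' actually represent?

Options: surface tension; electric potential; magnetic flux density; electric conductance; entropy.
surface tension

torque should have units dimensionally equivalent to kg * m^2 / s^2 (e.g. N·m).
The given unit 'N/m' reduces to kg / s^2. Of the listed options, that is the dimensionality of surface tension.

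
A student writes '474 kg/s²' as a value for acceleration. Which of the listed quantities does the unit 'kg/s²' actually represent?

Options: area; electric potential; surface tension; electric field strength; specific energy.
surface tension

acceleration should have units dimensionally equivalent to m / s^2 (e.g. m/s²).
The given unit 'kg/s²' reduces to kg / s^2. Of the listed options, that is the dimensionality of surface tension.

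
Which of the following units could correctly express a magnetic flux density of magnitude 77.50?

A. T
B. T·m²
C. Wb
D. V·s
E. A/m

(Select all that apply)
A

magnetic flux density has SI base units: kg / (A * s^2)

Checking each option against kg / (A * s^2):
  A. T: ✓ matches
  B. T·m²: ✗ does not match
  C. Wb: ✗ does not match
  D. V·s: ✗ does not match
  E. A/m: ✗ does not match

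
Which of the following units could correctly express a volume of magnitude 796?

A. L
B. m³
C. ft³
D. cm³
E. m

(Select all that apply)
A, B, C, D

volume has SI base units: m^3

Checking each option against m^3:
  A. L: ✓ matches
  B. m³: ✓ matches
  C. ft³: ✓ matches
  D. cm³: ✓ matches
  E. m: ✗ does not match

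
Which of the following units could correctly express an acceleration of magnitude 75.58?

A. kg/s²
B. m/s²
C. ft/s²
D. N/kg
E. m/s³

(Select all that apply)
B, C, D

acceleration has SI base units: m / s^2

Checking each option against m / s^2:
  A. kg/s²: ✗ does not match
  B. m/s²: ✓ matches
  C. ft/s²: ✓ matches
  D. N/kg: ✓ matches
  E. m/s³: ✗ does not match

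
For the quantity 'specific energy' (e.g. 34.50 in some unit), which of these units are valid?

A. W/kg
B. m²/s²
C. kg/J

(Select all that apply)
B

specific energy has SI base units: m^2 / s^2

Checking each option against m^2 / s^2:
  A. W/kg: ✗ does not match
  B. m²/s²: ✓ matches
  C. kg/J: ✗ does not match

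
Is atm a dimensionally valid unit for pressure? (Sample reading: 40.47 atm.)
Yes

pressure has SI base units: kg / (m * s^2)
atm reduces to the same SI base units, so it is a valid unit for pressure.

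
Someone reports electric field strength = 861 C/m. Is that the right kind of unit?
No

electric field strength has SI base units: kg * m / (A * s^3)
C/m does NOT reduce to kg * m / (A * s^3); a valid unit for electric field strength would be e.g. V/m.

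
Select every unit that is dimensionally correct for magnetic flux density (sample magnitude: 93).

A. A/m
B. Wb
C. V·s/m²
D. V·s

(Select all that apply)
C

magnetic flux density has SI base units: kg / (A * s^2)

Checking each option against kg / (A * s^2):
  A. A/m: ✗ does not match
  B. Wb: ✗ does not match
  C. V·s/m²: ✓ matches
  D. V·s: ✗ does not match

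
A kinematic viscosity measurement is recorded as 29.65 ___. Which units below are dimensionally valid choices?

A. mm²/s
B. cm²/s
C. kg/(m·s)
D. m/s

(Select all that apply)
A, B

kinematic viscosity has SI base units: m^2 / s

Checking each option against m^2 / s:
  A. mm²/s: ✓ matches
  B. cm²/s: ✓ matches
  C. kg/(m·s): ✗ does not match
  D. m/s: ✗ does not match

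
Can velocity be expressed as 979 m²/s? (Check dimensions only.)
No

velocity has SI base units: m / s
m²/s does NOT reduce to m / s; a valid unit for velocity would be e.g. m/s.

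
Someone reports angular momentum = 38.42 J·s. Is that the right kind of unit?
Yes

angular momentum has SI base units: kg * m^2 / s
J·s reduces to the same SI base units, so it is a valid unit for angular momentum.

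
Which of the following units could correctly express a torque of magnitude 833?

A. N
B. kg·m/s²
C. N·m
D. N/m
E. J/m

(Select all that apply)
C

torque has SI base units: kg * m^2 / s^2

Checking each option against kg * m^2 / s^2:
  A. N: ✗ does not match
  B. kg·m/s²: ✗ does not match
  C. N·m: ✓ matches
  D. N/m: ✗ does not match
  E. J/m: ✗ does not match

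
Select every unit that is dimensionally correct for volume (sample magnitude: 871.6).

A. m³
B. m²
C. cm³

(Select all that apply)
A, C

volume has SI base units: m^3

Checking each option against m^3:
  A. m³: ✓ matches
  B. m²: ✗ does not match
  C. cm³: ✓ matches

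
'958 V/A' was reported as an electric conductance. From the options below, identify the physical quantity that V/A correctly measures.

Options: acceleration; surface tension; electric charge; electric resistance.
electric resistance

electric conductance should have units dimensionally equivalent to A^2 * s^3 / (kg * m^2) (e.g. S).
The given unit 'V/A' reduces to kg * m^2 / (A^2 * s^3). Of the listed options, that is the dimensionality of electric resistance.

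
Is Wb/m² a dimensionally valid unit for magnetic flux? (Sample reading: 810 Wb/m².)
No

magnetic flux has SI base units: kg * m^2 / (A * s^2)
Wb/m² does NOT reduce to kg * m^2 / (A * s^2); a valid unit for magnetic flux would be e.g. Wb.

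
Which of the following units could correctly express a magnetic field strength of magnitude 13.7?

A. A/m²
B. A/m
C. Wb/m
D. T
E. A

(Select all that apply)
B

magnetic field strength has SI base units: A / m

Checking each option against A / m:
  A. A/m²: ✗ does not match
  B. A/m: ✓ matches
  C. Wb/m: ✗ does not match
  D. T: ✗ does not match
  E. A: ✗ does not match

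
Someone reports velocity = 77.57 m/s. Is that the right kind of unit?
Yes

velocity has SI base units: m / s
m/s reduces to the same SI base units, so it is a valid unit for velocity.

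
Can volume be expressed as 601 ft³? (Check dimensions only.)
Yes

volume has SI base units: m^3
ft³ reduces to the same SI base units, so it is a valid unit for volume.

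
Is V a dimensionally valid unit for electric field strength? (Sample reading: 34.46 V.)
No

electric field strength has SI base units: kg * m / (A * s^3)
V does NOT reduce to kg * m / (A * s^3); a valid unit for electric field strength would be e.g. V/m.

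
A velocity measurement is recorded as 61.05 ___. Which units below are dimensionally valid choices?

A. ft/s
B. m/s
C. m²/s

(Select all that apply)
A, B

velocity has SI base units: m / s

Checking each option against m / s:
  A. ft/s: ✓ matches
  B. m/s: ✓ matches
  C. m²/s: ✗ does not match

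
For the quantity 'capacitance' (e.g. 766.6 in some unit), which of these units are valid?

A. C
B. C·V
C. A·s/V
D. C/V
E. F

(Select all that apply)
C, D, E

capacitance has SI base units: A^2 * s^4 / (kg * m^2)

Checking each option against A^2 * s^4 / (kg * m^2):
  A. C: ✗ does not match
  B. C·V: ✗ does not match
  C. A·s/V: ✓ matches
  D. C/V: ✓ matches
  E. F: ✓ matches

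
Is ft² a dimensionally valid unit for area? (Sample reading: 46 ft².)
Yes

area has SI base units: m^2
ft² reduces to the same SI base units, so it is a valid unit for area.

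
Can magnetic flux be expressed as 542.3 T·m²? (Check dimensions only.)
Yes

magnetic flux has SI base units: kg * m^2 / (A * s^2)
T·m² reduces to the same SI base units, so it is a valid unit for magnetic flux.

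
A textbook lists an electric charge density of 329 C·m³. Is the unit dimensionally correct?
No

electric charge density has SI base units: A * s / m^3
C·m³ does NOT reduce to A * s / m^3; a valid unit for electric charge density would be e.g. C/m³.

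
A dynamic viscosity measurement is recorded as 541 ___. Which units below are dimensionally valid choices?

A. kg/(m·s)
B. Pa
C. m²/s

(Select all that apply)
A

dynamic viscosity has SI base units: kg / (m * s)

Checking each option against kg / (m * s):
  A. kg/(m·s): ✓ matches
  B. Pa: ✗ does not match
  C. m²/s: ✗ does not match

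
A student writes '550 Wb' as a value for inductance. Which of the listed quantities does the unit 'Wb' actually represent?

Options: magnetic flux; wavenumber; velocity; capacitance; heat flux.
magnetic flux

inductance should have units dimensionally equivalent to kg * m^2 / (A^2 * s^2) (e.g. H).
The given unit 'Wb' reduces to kg * m^2 / (A * s^2). Of the listed options, that is the dimensionality of magnetic flux.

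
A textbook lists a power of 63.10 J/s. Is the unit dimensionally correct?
Yes

power has SI base units: kg * m^2 / s^3
J/s reduces to the same SI base units, so it is a valid unit for power.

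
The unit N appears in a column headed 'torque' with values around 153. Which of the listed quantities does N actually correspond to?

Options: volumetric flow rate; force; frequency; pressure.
force

torque should have units dimensionally equivalent to kg * m^2 / s^2 (e.g. N·m).
The given unit 'N' reduces to kg * m / s^2. Of the listed options, that is the dimensionality of force.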